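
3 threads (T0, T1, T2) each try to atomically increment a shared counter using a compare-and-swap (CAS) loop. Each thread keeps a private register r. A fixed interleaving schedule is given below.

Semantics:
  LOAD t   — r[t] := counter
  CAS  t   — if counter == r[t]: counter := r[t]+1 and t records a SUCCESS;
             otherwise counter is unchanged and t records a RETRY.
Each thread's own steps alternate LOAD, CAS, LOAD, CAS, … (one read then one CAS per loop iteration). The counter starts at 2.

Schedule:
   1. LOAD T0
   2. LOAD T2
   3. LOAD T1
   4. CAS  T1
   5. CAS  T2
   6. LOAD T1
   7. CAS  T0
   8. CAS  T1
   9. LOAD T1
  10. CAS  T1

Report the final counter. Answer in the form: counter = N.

T0 LOAD — after: cnt=2, r=2 — load
T2 LOAD — after: cnt=2, r=2 — load
T1 LOAD — after: cnt=2, r=2 — load
T1 CAS — after: cnt=3, r=2 — ok
T2 CAS — after: cnt=3, r=2 — retry
T1 LOAD — after: cnt=3, r=3 — load
T0 CAS — after: cnt=3, r=2 — retry
T1 CAS — after: cnt=4, r=3 — ok
T1 LOAD — after: cnt=4, r=4 — load
T1 CAS — after: cnt=5, r=4 — ok

counter = 5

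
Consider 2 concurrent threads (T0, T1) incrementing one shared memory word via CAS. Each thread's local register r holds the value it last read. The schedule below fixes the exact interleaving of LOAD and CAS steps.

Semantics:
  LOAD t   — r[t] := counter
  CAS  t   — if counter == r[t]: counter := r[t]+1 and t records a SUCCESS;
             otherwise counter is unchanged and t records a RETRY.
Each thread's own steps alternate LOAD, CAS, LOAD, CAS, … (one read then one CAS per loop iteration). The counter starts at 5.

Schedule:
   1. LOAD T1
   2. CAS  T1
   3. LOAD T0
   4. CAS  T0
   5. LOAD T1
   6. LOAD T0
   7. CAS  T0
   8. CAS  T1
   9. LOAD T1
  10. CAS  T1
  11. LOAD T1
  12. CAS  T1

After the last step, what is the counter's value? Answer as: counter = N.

counter = 10

T1 LOAD — after: cnt=5, r=5 — load
T1 CAS — after: cnt=6, r=5 — ok
T0 LOAD — after: cnt=6, r=6 — load
T0 CAS — after: cnt=7, r=6 — ok
T1 LOAD — after: cnt=7, r=7 — load
T0 LOAD — after: cnt=7, r=7 — load
T0 CAS — after: cnt=8, r=7 — ok
T1 CAS — after: cnt=8, r=7 — retry
T1 LOAD — after: cnt=8, r=8 — load
T1 CAS — after: cnt=9, r=8 — ok
T1 LOAD — after: cnt=9, r=9 — load
T1 CAS — after: cnt=10, r=9 — ok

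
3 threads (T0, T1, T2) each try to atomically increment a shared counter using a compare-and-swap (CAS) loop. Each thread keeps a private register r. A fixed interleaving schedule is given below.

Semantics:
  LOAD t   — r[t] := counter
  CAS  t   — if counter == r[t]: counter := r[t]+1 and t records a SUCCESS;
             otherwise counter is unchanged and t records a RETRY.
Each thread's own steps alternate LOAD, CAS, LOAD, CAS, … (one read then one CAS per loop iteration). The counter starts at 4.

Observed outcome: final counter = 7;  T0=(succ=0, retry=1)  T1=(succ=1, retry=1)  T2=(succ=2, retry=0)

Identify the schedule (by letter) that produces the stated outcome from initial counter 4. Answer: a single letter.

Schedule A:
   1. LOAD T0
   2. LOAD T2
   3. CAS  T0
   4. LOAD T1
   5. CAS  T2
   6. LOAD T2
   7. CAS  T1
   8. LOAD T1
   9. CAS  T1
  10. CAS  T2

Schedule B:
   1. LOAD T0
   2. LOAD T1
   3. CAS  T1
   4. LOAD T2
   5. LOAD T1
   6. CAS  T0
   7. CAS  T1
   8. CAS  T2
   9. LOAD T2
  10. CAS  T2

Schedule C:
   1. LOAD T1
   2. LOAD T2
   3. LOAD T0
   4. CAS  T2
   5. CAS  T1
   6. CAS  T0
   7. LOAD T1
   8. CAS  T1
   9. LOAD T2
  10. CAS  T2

C

Tracing schedule C:
[1] T1.load  rd  (counter 4, T1.r 4)
[2] T2.load  rd  (counter 4, T2.r 4)
[3] T0.load  rd  (counter 4, T0.r 4)
[4] T2.cas  hit  (counter 5, T2.r 4)
[5] T1.cas  miss  (counter 5, T1.r 4)
[6] T0.cas  miss  (counter 5, T0.r 4)
[7] T1.load  rd  (counter 5, T1.r 5)
[8] T1.cas  hit  (counter 6, T1.r 5)
[9] T2.load  rd  (counter 6, T2.r 6)
[10] T2.cas  hit  (counter 7, T2.r 6)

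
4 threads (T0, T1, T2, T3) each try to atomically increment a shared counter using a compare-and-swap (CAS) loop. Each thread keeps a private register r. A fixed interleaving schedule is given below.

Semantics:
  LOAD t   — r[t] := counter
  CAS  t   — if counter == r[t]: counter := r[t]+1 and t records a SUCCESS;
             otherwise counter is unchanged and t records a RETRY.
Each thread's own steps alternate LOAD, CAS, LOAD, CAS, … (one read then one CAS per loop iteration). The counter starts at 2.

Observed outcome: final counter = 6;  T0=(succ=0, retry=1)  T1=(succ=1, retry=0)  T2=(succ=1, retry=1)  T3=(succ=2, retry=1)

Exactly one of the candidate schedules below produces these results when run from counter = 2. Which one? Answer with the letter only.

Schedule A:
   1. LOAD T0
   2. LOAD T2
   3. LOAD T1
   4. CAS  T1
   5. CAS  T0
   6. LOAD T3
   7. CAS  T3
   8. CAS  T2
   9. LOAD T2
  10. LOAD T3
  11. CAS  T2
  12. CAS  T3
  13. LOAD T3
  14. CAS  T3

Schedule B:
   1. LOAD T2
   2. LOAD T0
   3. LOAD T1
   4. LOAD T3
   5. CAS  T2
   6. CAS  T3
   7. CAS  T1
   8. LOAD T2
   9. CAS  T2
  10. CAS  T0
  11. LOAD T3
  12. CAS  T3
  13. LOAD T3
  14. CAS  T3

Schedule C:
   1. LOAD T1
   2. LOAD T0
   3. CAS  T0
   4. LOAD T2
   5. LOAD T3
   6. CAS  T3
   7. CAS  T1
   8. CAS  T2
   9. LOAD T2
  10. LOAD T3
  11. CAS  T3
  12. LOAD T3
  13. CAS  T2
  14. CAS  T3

Tracing schedule A:
[1] T0.load  rd  (counter 2, T0.r 2)
[2] T2.load  rd  (counter 2, T2.r 2)
[3] T1.load  rd  (counter 2, T1.r 2)
[4] T1.cas  hit  (counter 3, T1.r 2)
[5] T0.cas  miss  (counter 3, T0.r 2)
[6] T3.load  rd  (counter 3, T3.r 3)
[7] T3.cas  hit  (counter 4, T3.r 3)
[8] T2.cas  miss  (counter 4, T2.r 2)
[9] T2.load  rd  (counter 4, T2.r 4)
[10] T3.load  rd  (counter 4, T3.r 4)
[11] T2.cas  hit  (counter 5, T2.r 4)
[12] T3.cas  miss  (counter 5, T3.r 4)
[13] T3.load  rd  (counter 5, T3.r 5)
[14] T3.cas  hit  (counter 6, T3.r 5)

A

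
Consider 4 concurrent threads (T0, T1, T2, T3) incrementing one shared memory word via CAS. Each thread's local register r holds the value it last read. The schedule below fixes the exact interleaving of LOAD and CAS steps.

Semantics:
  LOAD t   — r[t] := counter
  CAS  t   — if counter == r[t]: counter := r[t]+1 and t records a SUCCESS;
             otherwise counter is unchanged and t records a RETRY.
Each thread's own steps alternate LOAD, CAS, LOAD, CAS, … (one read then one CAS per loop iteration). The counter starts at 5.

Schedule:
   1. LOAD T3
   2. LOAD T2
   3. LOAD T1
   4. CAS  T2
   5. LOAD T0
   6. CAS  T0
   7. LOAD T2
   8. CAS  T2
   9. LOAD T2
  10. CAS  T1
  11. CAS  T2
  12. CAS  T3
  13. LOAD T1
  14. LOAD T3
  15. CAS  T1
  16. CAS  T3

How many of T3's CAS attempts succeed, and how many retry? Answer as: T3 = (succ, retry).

T3 LOAD — after: cnt=5, r=5 — load
T2 LOAD — after: cnt=5, r=5 — load
T1 LOAD — after: cnt=5, r=5 — load
T2 CAS — after: cnt=6, r=5 — ok
T0 LOAD — after: cnt=6, r=6 — load
T0 CAS — after: cnt=7, r=6 — ok
T2 LOAD — after: cnt=7, r=7 — load
T2 CAS — after: cnt=8, r=7 — ok
T2 LOAD — after: cnt=8, r=8 — load
T1 CAS — after: cnt=8, r=5 — retry
T2 CAS — after: cnt=9, r=8 — ok
T3 CAS — after: cnt=9, r=5 — retry
T1 LOAD — after: cnt=9, r=9 — load
T3 LOAD — after: cnt=9, r=9 — load
T1 CAS — after: cnt=10, r=9 — ok
T3 CAS — after: cnt=10, r=9 — retry

T3 = (0, 2)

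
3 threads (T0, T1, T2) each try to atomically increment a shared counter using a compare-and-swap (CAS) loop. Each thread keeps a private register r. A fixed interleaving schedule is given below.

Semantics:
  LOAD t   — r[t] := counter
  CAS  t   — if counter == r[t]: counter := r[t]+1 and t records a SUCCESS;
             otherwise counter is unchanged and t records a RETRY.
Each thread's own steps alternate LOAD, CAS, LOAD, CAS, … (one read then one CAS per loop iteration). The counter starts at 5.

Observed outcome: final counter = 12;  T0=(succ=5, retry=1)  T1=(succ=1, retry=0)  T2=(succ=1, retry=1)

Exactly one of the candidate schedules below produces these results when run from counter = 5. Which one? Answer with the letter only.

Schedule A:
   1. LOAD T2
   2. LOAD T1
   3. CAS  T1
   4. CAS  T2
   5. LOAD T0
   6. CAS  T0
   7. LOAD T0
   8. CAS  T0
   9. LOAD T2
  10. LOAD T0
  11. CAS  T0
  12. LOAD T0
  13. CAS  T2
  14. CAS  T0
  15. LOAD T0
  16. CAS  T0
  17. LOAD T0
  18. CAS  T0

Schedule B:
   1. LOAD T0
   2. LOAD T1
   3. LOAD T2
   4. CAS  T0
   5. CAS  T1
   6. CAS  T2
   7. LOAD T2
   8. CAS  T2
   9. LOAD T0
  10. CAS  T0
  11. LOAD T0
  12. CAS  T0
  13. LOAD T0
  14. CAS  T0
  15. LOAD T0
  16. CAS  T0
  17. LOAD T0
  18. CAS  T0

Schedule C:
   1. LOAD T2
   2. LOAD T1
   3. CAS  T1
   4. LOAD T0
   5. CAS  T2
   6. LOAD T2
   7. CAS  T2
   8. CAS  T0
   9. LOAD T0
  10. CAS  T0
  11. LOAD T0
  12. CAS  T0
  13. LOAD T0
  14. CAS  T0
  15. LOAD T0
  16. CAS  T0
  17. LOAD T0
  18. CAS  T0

C

Run C:
#1 T2 reads 5
#2 T1 reads 5
#3 T1 CAS(5→6) writes; counter now 6
#4 T0 reads 6
#5 T2 CAS(5→6) fails; counter now 6
#6 T2 reads 6
#7 T2 CAS(6→7) writes; counter now 7
#8 T0 CAS(6→7) fails; counter now 7
#9 T0 reads 7
#10 T0 CAS(7→8) writes; counter now 8
#11 T0 reads 8
#12 T0 CAS(8→9) writes; counter now 9
#13 T0 reads 9
#14 T0 CAS(9→10) writes; counter now 10
#15 T0 reads 10
#16 T0 CAS(10→11) writes; counter now 11
#17 T0 reads 11
#18 T0 CAS(11→12) writes; counter now 12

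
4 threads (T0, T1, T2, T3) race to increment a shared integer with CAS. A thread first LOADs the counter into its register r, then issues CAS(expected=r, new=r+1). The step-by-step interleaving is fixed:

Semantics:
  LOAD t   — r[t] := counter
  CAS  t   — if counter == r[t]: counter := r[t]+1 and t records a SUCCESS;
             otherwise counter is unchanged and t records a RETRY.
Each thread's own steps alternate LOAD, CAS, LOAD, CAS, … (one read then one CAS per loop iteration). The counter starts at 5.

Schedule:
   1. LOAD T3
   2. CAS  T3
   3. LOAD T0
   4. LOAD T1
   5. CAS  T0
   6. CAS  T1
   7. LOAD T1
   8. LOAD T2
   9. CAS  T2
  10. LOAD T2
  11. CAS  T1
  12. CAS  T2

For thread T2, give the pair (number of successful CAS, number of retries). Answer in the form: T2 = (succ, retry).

T2 = (2, 0)

[1] T3.load  rd  (counter 5, T3.r 5)
[2] T3.cas  hit  (counter 6, T3.r 5)
[3] T0.load  rd  (counter 6, T0.r 6)
[4] T1.load  rd  (counter 6, T1.r 6)
[5] T0.cas  hit  (counter 7, T0.r 6)
[6] T1.cas  miss  (counter 7, T1.r 6)
[7] T1.load  rd  (counter 7, T1.r 7)
[8] T2.load  rd  (counter 7, T2.r 7)
[9] T2.cas  hit  (counter 8, T2.r 7)
[10] T2.load  rd  (counter 8, T2.r 8)
[11] T1.cas  miss  (counter 8, T1.r 7)
[12] T2.cas  hit  (counter 9, T2.r 8)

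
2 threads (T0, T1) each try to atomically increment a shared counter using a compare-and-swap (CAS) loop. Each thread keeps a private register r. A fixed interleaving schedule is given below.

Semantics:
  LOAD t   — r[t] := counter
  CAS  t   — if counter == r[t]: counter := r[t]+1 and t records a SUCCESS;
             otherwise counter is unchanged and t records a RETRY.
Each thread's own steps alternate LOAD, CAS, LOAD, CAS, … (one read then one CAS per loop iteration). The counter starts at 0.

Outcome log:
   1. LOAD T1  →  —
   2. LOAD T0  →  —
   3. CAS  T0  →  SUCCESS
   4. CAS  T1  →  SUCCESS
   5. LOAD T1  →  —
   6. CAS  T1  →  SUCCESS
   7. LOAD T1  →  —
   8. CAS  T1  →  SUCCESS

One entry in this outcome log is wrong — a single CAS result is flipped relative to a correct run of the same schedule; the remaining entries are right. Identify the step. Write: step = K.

Reference trace:
step 1: T1 LOAD ⇒ load; ctr=0 reg=0
step 2: T0 LOAD ⇒ load; ctr=0 reg=0
step 3: T0 CAS ⇒ ok; ctr=1 reg=0
step 4: T1 CAS ⇒ retry; ctr=1 reg=0
step 5: T1 LOAD ⇒ load; ctr=1 reg=1
step 6: T1 CAS ⇒ ok; ctr=2 reg=1
step 7: T1 LOAD ⇒ load; ctr=2 reg=2
step 8: T1 CAS ⇒ ok; ctr=3 reg=2
Log disagrees first at step 4.

step = 4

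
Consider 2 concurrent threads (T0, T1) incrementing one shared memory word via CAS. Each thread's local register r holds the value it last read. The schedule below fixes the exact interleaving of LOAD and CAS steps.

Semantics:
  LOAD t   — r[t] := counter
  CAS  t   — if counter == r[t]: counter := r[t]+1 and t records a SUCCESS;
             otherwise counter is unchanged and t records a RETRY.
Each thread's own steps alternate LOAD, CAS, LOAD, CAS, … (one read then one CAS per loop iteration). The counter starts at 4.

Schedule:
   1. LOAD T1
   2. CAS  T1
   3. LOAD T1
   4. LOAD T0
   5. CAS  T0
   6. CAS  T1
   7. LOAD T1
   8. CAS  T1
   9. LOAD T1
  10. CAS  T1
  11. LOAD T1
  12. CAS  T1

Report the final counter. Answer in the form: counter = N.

1. LOAD T1 → mem=4 r[T1]=4 [LOAD]
2. CAS T1 → mem=5 r[T1]=4 [OK]
3. LOAD T1 → mem=5 r[T1]=5 [LOAD]
4. LOAD T0 → mem=5 r[T0]=5 [LOAD]
5. CAS T0 → mem=6 r[T0]=5 [OK]
6. CAS T1 → mem=6 r[T1]=5 [RETRY]
7. LOAD T1 → mem=6 r[T1]=6 [LOAD]
8. CAS T1 → mem=7 r[T1]=6 [OK]
9. LOAD T1 → mem=7 r[T1]=7 [LOAD]
10. CAS T1 → mem=8 r[T1]=7 [OK]
11. LOAD T1 → mem=8 r[T1]=8 [LOAD]
12. CAS T1 → mem=9 r[T1]=8 [OK]

counter = 9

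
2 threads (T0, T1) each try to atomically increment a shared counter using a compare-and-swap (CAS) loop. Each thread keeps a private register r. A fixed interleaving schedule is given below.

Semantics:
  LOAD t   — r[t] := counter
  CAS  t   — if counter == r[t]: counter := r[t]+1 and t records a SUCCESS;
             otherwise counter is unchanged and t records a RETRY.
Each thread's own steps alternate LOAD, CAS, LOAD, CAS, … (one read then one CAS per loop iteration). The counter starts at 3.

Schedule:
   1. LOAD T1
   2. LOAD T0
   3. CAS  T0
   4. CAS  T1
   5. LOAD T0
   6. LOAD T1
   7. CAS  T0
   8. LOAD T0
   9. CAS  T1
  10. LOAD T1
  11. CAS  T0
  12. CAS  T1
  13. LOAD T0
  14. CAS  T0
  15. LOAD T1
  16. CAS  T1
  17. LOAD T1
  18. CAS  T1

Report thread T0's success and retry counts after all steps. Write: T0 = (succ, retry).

   1) LOAD T1:  M=3  r_T1=3
   2) LOAD T0:  M=3  r_T0=3
   3) CAS  T0:  M=4  r_T0=3 ✓
   4) CAS  T1:  M=4  r_T1=3 ✗
   5) LOAD T0:  M=4  r_T0=4
   6) LOAD T1:  M=4  r_T1=4
   7) CAS  T0:  M=5  r_T0=4 ✓
   8) LOAD T0:  M=5  r_T0=5
   9) CAS  T1:  M=5  r_T1=4 ✗
  10) LOAD T1:  M=5  r_T1=5
  11) CAS  T0:  M=6  r_T0=5 ✓
  12) CAS  T1:  M=6  r_T1=5 ✗
  13) LOAD T0:  M=6  r_T0=6
  14) CAS  T0:  M=7  r_T0=6 ✓
  15) LOAD T1:  M=7  r_T1=7
  16) CAS  T1:  M=8  r_T1=7 ✓
  17) LOAD T1:  M=8  r_T1=8
  18) CAS  T1:  M=9  r_T1=8 ✓

T0 = (4, 0)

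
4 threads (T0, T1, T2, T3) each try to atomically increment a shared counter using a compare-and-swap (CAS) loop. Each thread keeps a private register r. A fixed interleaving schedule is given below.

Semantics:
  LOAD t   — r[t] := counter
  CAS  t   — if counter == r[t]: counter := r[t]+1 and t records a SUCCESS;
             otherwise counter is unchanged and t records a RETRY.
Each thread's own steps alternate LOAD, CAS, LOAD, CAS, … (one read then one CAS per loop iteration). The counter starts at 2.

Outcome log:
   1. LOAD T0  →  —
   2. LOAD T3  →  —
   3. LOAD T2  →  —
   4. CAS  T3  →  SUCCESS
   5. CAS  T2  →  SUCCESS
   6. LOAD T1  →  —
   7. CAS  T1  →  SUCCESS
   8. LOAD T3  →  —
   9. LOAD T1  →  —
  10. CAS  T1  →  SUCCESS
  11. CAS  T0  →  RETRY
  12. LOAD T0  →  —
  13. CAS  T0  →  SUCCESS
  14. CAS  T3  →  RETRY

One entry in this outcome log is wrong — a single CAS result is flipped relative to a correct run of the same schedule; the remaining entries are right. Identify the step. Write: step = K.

Correct run:
   1) LOAD T0:  M=2  r_T0=2
   2) LOAD T3:  M=2  r_T3=2
   3) LOAD T2:  M=2  r_T2=2
   4) CAS  T3:  M=3  r_T3=2 ✓
   5) CAS  T2:  M=3  r_T2=2 ✗
   6) LOAD T1:  M=3  r_T1=3
   7) CAS  T1:  M=4  r_T1=3 ✓
   8) LOAD T3:  M=4  r_T3=4
   9) LOAD T1:  M=4  r_T1=4
  10) CAS  T1:  M=5  r_T1=4 ✓
  11) CAS  T0:  M=5  r_T0=2 ✗
  12) LOAD T0:  M=5  r_T0=5
  13) CAS  T0:  M=6  r_T0=5 ✓
  14) CAS  T3:  M=6  r_T3=4 ✗
Mismatch at 5.

step = 5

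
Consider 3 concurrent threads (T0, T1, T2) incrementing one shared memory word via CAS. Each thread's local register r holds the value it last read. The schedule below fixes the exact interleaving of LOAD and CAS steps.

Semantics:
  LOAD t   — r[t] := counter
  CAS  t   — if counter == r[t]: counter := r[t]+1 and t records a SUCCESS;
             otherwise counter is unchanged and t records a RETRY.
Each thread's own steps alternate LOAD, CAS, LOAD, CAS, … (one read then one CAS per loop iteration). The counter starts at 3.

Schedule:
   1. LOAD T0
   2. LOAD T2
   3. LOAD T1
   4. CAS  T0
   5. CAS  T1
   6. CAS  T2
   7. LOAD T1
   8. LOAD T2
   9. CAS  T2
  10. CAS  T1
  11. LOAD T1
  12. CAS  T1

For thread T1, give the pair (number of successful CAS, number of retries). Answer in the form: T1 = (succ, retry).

T1 = (1, 2)

T0 LOAD — after: cnt=3, r=3 — load
T2 LOAD — after: cnt=3, r=3 — load
T1 LOAD — after: cnt=3, r=3 — load
T0 CAS — after: cnt=4, r=3 — ok
T1 CAS — after: cnt=4, r=3 — retry
T2 CAS — after: cnt=4, r=3 — retry
T1 LOAD — after: cnt=4, r=4 — load
T2 LOAD — after: cnt=4, r=4 — load
T2 CAS — after: cnt=5, r=4 — ok
T1 CAS — after: cnt=5, r=4 — retry
T1 LOAD — after: cnt=5, r=5 — load
T1 CAS — after: cnt=6, r=5 — ok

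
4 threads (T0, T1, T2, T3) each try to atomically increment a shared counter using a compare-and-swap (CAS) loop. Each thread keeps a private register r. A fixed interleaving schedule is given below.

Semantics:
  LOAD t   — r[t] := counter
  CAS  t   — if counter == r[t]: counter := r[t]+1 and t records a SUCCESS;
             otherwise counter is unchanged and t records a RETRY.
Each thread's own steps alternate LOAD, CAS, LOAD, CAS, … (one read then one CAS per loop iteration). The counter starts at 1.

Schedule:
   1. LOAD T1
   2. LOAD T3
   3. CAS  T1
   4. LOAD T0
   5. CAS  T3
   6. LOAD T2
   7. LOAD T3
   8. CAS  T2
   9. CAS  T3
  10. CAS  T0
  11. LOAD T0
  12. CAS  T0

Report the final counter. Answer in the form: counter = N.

counter = 4

[1] T1.load  rd  (counter 1, T1.r 1)
[2] T3.load  rd  (counter 1, T3.r 1)
[3] T1.cas  hit  (counter 2, T1.r 1)
[4] T0.load  rd  (counter 2, T0.r 2)
[5] T3.cas  miss  (counter 2, T3.r 1)
[6] T2.load  rd  (counter 2, T2.r 2)
[7] T3.load  rd  (counter 2, T3.r 2)
[8] T2.cas  hit  (counter 3, T2.r 2)
[9] T3.cas  miss  (counter 3, T3.r 2)
[10] T0.cas  miss  (counter 3, T0.r 2)
[11] T0.load  rd  (counter 3, T0.r 3)
[12] T0.cas  hit  (counter 4, T0.r 3)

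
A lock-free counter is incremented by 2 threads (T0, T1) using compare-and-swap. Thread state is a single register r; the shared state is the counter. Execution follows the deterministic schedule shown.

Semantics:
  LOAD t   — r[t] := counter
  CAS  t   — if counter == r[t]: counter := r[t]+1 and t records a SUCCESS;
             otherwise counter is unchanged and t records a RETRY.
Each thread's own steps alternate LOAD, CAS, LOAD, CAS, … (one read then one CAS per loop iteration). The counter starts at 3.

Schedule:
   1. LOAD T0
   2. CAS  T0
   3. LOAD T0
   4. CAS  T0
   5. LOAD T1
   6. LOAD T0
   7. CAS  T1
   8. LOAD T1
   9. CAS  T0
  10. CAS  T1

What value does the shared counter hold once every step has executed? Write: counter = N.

T0 LOAD — after: cnt=3, r=3 — load
T0 CAS — after: cnt=4, r=3 — ok
T0 LOAD — after: cnt=4, r=4 — load
T0 CAS — after: cnt=5, r=4 — ok
T1 LOAD — after: cnt=5, r=5 — load
T0 LOAD — after: cnt=5, r=5 — load
T1 CAS — after: cnt=6, r=5 — ok
T1 LOAD — after: cnt=6, r=6 — load
T0 CAS — after: cnt=6, r=5 — retry
T1 CAS — after: cnt=7, r=6 — ok

counter = 7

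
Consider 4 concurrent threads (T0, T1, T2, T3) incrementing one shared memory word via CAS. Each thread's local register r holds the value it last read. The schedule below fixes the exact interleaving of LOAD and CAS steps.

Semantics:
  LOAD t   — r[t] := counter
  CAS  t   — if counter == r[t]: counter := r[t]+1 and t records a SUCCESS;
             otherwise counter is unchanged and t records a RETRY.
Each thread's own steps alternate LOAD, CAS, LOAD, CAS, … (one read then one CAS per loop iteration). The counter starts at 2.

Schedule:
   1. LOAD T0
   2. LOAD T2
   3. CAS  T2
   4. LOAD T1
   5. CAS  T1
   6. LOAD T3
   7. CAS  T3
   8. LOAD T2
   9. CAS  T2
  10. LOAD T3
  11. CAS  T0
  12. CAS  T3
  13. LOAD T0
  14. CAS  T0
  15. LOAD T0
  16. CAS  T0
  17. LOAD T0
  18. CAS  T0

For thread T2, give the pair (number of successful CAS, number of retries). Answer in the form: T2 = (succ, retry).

T0 LOAD — after: cnt=2, r=2 — load
T2 LOAD — after: cnt=2, r=2 — load
T2 CAS — after: cnt=3, r=2 — ok
T1 LOAD — after: cnt=3, r=3 — load
T1 CAS — after: cnt=4, r=3 — ok
T3 LOAD — after: cnt=4, r=4 — load
T3 CAS — after: cnt=5, r=4 — ok
T2 LOAD — after: cnt=5, r=5 — load
T2 CAS — after: cnt=6, r=5 — ok
T3 LOAD — after: cnt=6, r=6 — load
T0 CAS — after: cnt=6, r=2 — retry
T3 CAS — after: cnt=7, r=6 — ok
T0 LOAD — after: cnt=7, r=7 — load
T0 CAS — after: cnt=8, r=7 — ok
T0 LOAD — after: cnt=8, r=8 — load
T0 CAS — after: cnt=9, r=8 — ok
T0 LOAD — after: cnt=9, r=9 — load
T0 CAS — after: cnt=10, r=9 — ok

T2 = (2, 0)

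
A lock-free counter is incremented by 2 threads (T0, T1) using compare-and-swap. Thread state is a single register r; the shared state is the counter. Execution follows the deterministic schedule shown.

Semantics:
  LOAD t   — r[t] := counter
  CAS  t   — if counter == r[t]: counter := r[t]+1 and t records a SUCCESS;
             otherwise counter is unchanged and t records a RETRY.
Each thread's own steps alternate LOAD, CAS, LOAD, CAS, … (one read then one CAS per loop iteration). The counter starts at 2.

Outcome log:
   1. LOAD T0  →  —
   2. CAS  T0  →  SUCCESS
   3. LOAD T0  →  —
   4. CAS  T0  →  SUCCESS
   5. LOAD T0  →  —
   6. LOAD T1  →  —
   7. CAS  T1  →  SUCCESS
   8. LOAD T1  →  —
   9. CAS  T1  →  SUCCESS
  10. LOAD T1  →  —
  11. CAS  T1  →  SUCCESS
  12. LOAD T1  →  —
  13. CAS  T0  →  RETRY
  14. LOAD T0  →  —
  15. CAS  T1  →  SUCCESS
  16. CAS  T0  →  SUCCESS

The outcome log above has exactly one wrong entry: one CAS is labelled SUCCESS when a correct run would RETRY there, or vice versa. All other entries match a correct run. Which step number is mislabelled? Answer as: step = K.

Correct run:
1. LOAD T0 → mem=2 r[T0]=2 [LOAD]
2. CAS T0 → mem=3 r[T0]=2 [OK]
3. LOAD T0 → mem=3 r[T0]=3 [LOAD]
4. CAS T0 → mem=4 r[T0]=3 [OK]
5. LOAD T0 → mem=4 r[T0]=4 [LOAD]
6. LOAD T1 → mem=4 r[T1]=4 [LOAD]
7. CAS T1 → mem=5 r[T1]=4 [OK]
8. LOAD T1 → mem=5 r[T1]=5 [LOAD]
9. CAS T1 → mem=6 r[T1]=5 [OK]
10. LOAD T1 → mem=6 r[T1]=6 [LOAD]
11. CAS T1 → mem=7 r[T1]=6 [OK]
12. LOAD T1 → mem=7 r[T1]=7 [LOAD]
13. CAS T0 → mem=7 r[T0]=4 [RETRY]
14. LOAD T0 → mem=7 r[T0]=7 [LOAD]
15. CAS T1 → mem=8 r[T1]=7 [OK]
16. CAS T0 → mem=8 r[T0]=7 [RETRY]
Mismatch at 16.

step = 16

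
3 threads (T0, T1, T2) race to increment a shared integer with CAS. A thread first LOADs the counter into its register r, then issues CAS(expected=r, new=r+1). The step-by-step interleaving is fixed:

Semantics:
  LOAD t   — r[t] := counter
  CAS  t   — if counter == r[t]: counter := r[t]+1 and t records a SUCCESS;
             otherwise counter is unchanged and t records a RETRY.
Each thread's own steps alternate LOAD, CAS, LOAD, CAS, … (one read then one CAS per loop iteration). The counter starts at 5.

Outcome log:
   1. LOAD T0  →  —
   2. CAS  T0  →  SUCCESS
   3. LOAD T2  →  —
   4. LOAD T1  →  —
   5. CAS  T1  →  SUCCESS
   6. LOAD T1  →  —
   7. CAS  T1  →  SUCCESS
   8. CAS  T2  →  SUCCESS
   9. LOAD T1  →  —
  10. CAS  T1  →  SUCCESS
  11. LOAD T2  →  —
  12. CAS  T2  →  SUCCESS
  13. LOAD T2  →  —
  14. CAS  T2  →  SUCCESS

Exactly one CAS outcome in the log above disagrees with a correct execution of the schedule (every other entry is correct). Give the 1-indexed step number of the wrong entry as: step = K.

step = 8

Re-executing:
step 1: T0 LOAD ⇒ load; ctr=5 reg=5
step 2: T0 CAS ⇒ ok; ctr=6 reg=5
step 3: T2 LOAD ⇒ load; ctr=6 reg=6
step 4: T1 LOAD ⇒ load; ctr=6 reg=6
step 5: T1 CAS ⇒ ok; ctr=7 reg=6
step 6: T1 LOAD ⇒ load; ctr=7 reg=7
step 7: T1 CAS ⇒ ok; ctr=8 reg=7
step 8: T2 CAS ⇒ retry; ctr=8 reg=6
step 9: T1 LOAD ⇒ load; ctr=8 reg=8
step 10: T1 CAS ⇒ ok; ctr=9 reg=8
step 11: T2 LOAD ⇒ load; ctr=9 reg=9
step 12: T2 CAS ⇒ ok; ctr=10 reg=9
step 13: T2 LOAD ⇒ load; ctr=10 reg=10
step 14: T2 CAS ⇒ ok; ctr=11 reg=10
Log disagrees first at step 8.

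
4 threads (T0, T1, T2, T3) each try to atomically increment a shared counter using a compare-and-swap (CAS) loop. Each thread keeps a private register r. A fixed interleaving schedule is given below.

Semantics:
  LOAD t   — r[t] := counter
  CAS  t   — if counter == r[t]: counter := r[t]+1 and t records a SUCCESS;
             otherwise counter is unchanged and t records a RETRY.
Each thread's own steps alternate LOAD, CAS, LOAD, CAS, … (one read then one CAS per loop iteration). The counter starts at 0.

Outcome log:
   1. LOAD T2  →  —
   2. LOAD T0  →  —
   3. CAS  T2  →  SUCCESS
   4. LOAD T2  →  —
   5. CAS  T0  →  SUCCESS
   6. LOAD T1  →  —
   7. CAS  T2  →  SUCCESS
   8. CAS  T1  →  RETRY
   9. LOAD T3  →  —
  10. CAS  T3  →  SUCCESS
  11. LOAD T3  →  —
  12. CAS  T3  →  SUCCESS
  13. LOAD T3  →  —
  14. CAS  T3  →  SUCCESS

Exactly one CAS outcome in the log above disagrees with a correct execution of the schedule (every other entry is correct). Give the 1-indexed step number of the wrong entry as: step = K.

step = 5

Correct run:
[1] T2.load  rd  (counter 0, T2.r 0)
[2] T0.load  rd  (counter 0, T0.r 0)
[3] T2.cas  hit  (counter 1, T2.r 0)
[4] T2.load  rd  (counter 1, T2.r 1)
[5] T0.cas  miss  (counter 1, T0.r 0)
[6] T1.load  rd  (counter 1, T1.r 1)
[7] T2.cas  hit  (counter 2, T2.r 1)
[8] T1.cas  miss  (counter 2, T1.r 1)
[9] T3.load  rd  (counter 2, T3.r 2)
[10] T3.cas  hit  (counter 3, T3.r 2)
[11] T3.load  rd  (counter 3, T3.r 3)
[12] T3.cas  hit  (counter 4, T3.r 3)
[13] T3.load  rd  (counter 4, T3.r 4)
[14] T3.cas  hit  (counter 5, T3.r 4)
Log disagrees first at step 5.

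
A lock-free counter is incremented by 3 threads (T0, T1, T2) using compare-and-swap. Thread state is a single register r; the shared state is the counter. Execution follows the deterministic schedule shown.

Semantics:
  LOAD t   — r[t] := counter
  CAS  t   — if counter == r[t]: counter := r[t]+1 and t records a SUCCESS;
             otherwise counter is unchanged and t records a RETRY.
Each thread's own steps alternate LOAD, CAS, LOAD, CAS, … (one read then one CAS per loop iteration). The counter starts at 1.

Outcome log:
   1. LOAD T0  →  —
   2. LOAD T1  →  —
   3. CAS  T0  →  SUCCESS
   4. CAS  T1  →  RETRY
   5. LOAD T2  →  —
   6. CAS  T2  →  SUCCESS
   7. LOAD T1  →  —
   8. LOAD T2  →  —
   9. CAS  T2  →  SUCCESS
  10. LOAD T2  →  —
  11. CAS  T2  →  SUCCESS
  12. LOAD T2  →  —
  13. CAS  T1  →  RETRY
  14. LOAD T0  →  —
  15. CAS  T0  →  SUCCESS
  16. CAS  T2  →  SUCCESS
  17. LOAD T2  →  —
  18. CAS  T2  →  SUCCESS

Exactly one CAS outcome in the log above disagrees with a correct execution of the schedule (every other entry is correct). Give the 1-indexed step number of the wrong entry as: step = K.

Reference trace:
   1) LOAD T0:  M=1  r_T0=1
   2) LOAD T1:  M=1  r_T1=1
   3) CAS  T0:  M=2  r_T0=1 ✓
   4) CAS  T1:  M=2  r_T1=1 ✗
   5) LOAD T2:  M=2  r_T2=2
   6) CAS  T2:  M=3  r_T2=2 ✓
   7) LOAD T1:  M=3  r_T1=3
   8) LOAD T2:  M=3  r_T2=3
   9) CAS  T2:  M=4  r_T2=3 ✓
  10) LOAD T2:  M=4  r_T2=4
  11) CAS  T2:  M=5  r_T2=4 ✓
  12) LOAD T2:  M=5  r_T2=5
  13) CAS  T1:  M=5  r_T1=3 ✗
  14) LOAD T0:  M=5  r_T0=5
  15) CAS  T0:  M=6  r_T0=5 ✓
  16) CAS  T2:  M=6  r_T2=5 ✗
  17) LOAD T2:  M=6  r_T2=6
  18) CAS  T2:  M=7  r_T2=6 ✓
Flip is step 16.

step = 16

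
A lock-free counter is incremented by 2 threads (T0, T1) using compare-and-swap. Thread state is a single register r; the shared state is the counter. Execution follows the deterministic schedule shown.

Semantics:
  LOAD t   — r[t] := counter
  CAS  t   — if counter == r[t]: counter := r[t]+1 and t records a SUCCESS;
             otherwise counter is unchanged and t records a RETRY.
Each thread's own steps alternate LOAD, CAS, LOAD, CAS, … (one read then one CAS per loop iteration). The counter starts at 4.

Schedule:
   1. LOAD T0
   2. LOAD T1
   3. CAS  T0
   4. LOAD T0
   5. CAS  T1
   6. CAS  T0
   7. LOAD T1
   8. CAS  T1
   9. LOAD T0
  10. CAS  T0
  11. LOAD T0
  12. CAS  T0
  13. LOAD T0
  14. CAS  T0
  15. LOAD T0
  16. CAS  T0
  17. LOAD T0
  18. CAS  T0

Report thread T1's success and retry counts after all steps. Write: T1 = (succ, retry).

step 1: T0 LOAD ⇒ load; ctr=4 reg=4
step 2: T1 LOAD ⇒ load; ctr=4 reg=4
step 3: T0 CAS ⇒ ok; ctr=5 reg=4
step 4: T0 LOAD ⇒ load; ctr=5 reg=5
step 5: T1 CAS ⇒ retry; ctr=5 reg=4
step 6: T0 CAS ⇒ ok; ctr=6 reg=5
step 7: T1 LOAD ⇒ load; ctr=6 reg=6
step 8: T1 CAS ⇒ ok; ctr=7 reg=6
step 9: T0 LOAD ⇒ load; ctr=7 reg=7
step 10: T0 CAS ⇒ ok; ctr=8 reg=7
step 11: T0 LOAD ⇒ load; ctr=8 reg=8
step 12: T0 CAS ⇒ ok; ctr=9 reg=8
step 13: T0 LOAD ⇒ load; ctr=9 reg=9
step 14: T0 CAS ⇒ ok; ctr=10 reg=9
step 15: T0 LOAD ⇒ load; ctr=10 reg=10
step 16: T0 CAS ⇒ ok; ctr=11 reg=10
step 17: T0 LOAD ⇒ load; ctr=11 reg=11
step 18: T0 CAS ⇒ ok; ctr=12 reg=11

T1 = (1, 1)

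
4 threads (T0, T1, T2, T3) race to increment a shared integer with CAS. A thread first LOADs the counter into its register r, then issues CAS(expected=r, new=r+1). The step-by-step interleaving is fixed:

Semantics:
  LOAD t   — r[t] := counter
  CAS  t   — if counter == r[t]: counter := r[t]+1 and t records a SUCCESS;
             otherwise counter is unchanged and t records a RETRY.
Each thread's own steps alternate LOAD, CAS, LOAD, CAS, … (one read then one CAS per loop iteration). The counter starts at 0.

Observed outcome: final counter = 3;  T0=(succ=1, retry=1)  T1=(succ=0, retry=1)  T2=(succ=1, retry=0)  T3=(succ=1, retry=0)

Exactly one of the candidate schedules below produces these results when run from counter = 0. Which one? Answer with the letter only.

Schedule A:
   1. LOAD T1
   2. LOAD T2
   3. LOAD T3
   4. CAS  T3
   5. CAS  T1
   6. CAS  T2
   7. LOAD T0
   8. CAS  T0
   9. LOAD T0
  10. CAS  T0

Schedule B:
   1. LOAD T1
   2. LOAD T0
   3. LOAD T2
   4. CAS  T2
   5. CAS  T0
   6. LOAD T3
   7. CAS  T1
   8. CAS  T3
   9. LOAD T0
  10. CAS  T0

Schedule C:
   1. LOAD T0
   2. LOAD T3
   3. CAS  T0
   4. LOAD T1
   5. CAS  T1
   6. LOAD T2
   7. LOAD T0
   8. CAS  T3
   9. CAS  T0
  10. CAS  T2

Tracing schedule B:
T1 LOAD — after: cnt=0, r=0 — load
T0 LOAD — after: cnt=0, r=0 — load
T2 LOAD — after: cnt=0, r=0 — load
T2 CAS — after: cnt=1, r=0 — ok
T0 CAS — after: cnt=1, r=0 — retry
T3 LOAD — after: cnt=1, r=1 — load
T1 CAS — after: cnt=1, r=0 — retry
T3 CAS — after: cnt=2, r=1 — ok
T0 LOAD — after: cnt=2, r=2 — load
T0 CAS — after: cnt=3, r=2 — ok

B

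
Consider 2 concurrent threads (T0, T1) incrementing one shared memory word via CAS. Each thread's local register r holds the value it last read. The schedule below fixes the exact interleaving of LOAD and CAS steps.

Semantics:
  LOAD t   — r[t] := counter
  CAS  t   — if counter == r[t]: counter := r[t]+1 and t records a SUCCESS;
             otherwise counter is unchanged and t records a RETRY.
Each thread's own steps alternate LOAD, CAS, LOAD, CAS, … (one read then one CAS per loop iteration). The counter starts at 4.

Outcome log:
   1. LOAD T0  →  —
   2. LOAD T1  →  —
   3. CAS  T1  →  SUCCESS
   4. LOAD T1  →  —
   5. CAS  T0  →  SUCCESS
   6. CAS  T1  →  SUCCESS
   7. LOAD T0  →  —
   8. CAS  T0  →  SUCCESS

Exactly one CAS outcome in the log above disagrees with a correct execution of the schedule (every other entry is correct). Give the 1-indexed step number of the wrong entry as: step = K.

step = 5

Reference trace:
step 1: T0 LOAD ⇒ load; ctr=4 reg=4
step 2: T1 LOAD ⇒ load; ctr=4 reg=4
step 3: T1 CAS ⇒ ok; ctr=5 reg=4
step 4: T1 LOAD ⇒ load; ctr=5 reg=5
step 5: T0 CAS ⇒ retry; ctr=5 reg=4
step 6: T1 CAS ⇒ ok; ctr=6 reg=5
step 7: T0 LOAD ⇒ load; ctr=6 reg=6
step 8: T0 CAS ⇒ ok; ctr=7 reg=6
Log disagrees first at step 5.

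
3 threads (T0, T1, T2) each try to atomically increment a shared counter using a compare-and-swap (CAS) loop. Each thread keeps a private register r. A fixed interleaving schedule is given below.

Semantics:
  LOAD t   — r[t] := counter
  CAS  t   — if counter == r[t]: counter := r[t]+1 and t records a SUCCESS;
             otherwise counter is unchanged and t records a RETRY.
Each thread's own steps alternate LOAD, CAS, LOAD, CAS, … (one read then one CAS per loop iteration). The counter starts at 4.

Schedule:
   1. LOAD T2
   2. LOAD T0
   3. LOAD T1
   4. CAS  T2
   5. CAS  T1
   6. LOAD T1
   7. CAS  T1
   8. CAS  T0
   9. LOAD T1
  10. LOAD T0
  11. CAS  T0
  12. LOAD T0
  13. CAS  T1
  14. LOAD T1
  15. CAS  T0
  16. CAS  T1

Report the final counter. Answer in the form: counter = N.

counter = 8

step 1: T2 LOAD ⇒ load; ctr=4 reg=4
step 2: T0 LOAD ⇒ load; ctr=4 reg=4
step 3: T1 LOAD ⇒ load; ctr=4 reg=4
step 4: T2 CAS ⇒ ok; ctr=5 reg=4
step 5: T1 CAS ⇒ retry; ctr=5 reg=4
step 6: T1 LOAD ⇒ load; ctr=5 reg=5
step 7: T1 CAS ⇒ ok; ctr=6 reg=5
step 8: T0 CAS ⇒ retry; ctr=6 reg=4
step 9: T1 LOAD ⇒ load; ctr=6 reg=6
step 10: T0 LOAD ⇒ load; ctr=6 reg=6
step 11: T0 CAS ⇒ ok; ctr=7 reg=6
step 12: T0 LOAD ⇒ load; ctr=7 reg=7
step 13: T1 CAS ⇒ retry; ctr=7 reg=6
step 14: T1 LOAD ⇒ load; ctr=7 reg=7
step 15: T0 CAS ⇒ ok; ctr=8 reg=7
step 16: T1 CAS ⇒ retry; ctr=8 reg=7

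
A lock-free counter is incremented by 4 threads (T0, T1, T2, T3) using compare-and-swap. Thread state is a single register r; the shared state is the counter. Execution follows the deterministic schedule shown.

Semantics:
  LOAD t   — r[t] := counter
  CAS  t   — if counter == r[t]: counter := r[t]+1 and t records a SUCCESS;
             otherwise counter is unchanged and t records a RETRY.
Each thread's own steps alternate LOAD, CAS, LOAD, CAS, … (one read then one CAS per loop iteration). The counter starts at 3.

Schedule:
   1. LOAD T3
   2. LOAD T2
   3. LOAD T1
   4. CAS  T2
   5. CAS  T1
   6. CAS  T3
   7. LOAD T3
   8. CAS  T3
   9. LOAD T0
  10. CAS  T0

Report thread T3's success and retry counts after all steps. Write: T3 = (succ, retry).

T3 = (1, 1)

step 1: T3 LOAD ⇒ load; ctr=3 reg=3
step 2: T2 LOAD ⇒ load; ctr=3 reg=3
step 3: T1 LOAD ⇒ load; ctr=3 reg=3
step 4: T2 CAS ⇒ ok; ctr=4 reg=3
step 5: T1 CAS ⇒ retry; ctr=4 reg=3
step 6: T3 CAS ⇒ retry; ctr=4 reg=3
step 7: T3 LOAD ⇒ load; ctr=4 reg=4
step 8: T3 CAS ⇒ ok; ctr=5 reg=4
step 9: T0 LOAD ⇒ load; ctr=5 reg=5
step 10: T0 CAS ⇒ ok; ctr=6 reg=5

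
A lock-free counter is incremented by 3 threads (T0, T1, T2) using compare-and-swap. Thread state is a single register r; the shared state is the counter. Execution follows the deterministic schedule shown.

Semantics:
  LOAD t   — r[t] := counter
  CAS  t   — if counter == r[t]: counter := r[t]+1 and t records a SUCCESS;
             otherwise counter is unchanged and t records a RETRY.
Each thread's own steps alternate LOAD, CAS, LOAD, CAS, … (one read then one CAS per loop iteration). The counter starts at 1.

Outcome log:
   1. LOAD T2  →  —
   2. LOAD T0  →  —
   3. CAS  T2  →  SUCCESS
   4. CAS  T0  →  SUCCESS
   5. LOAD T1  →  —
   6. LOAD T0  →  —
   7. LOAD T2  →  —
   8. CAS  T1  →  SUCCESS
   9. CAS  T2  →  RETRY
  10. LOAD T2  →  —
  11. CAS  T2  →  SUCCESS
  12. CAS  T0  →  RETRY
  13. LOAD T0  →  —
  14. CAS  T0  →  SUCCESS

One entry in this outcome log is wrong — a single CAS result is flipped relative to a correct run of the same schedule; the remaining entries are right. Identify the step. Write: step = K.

Re-executing:
step 1: T2 LOAD ⇒ load; ctr=1 reg=1
step 2: T0 LOAD ⇒ load; ctr=1 reg=1
step 3: T2 CAS ⇒ ok; ctr=2 reg=1
step 4: T0 CAS ⇒ retry; ctr=2 reg=1
step 5: T1 LOAD ⇒ load; ctr=2 reg=2
step 6: T0 LOAD ⇒ load; ctr=2 reg=2
step 7: T2 LOAD ⇒ load; ctr=2 reg=2
step 8: T1 CAS ⇒ ok; ctr=3 reg=2
step 9: T2 CAS ⇒ retry; ctr=3 reg=2
step 10: T2 LOAD ⇒ load; ctr=3 reg=3
step 11: T2 CAS ⇒ ok; ctr=4 reg=3
step 12: T0 CAS ⇒ retry; ctr=4 reg=2
step 13: T0 LOAD ⇒ load; ctr=4 reg=4
step 14: T0 CAS ⇒ ok; ctr=5 reg=4
Log disagrees first at step 4.

step = 4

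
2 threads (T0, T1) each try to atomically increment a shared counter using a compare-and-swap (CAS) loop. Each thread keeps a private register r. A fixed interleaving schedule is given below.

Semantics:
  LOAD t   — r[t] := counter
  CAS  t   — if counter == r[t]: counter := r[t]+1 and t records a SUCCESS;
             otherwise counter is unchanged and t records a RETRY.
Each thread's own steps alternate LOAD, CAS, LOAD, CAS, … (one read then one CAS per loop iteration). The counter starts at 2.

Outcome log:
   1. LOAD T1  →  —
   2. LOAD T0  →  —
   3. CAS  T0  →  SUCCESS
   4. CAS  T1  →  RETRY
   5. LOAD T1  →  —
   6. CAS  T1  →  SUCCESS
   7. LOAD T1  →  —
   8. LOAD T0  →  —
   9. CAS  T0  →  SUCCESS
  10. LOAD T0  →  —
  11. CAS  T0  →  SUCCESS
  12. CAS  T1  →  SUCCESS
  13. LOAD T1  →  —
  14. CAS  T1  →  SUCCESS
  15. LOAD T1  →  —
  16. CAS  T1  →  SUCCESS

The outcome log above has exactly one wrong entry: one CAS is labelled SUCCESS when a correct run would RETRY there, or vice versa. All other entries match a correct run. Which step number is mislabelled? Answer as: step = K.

step = 12

Re-executing:
   1) LOAD T1:  M=2  r_T1=2
   2) LOAD T0:  M=2  r_T0=2
   3) CAS  T0:  M=3  r_T0=2 ✓
   4) CAS  T1:  M=3  r_T1=2 ✗
   5) LOAD T1:  M=3  r_T1=3
   6) CAS  T1:  M=4  r_T1=3 ✓
   7) LOAD T1:  M=4  r_T1=4
   8) LOAD T0:  M=4  r_T0=4
   9) CAS  T0:  M=5  r_T0=4 ✓
  10) LOAD T0:  M=5  r_T0=5
  11) CAS  T0:  M=6  r_T0=5 ✓
  12) CAS  T1:  M=6  r_T1=4 ✗
  13) LOAD T1:  M=6  r_T1=6
  14) CAS  T1:  M=7  r_T1=6 ✓
  15) LOAD T1:  M=7  r_T1=7
  16) CAS  T1:  M=8  r_T1=7 ✓
Log disagrees first at step 12.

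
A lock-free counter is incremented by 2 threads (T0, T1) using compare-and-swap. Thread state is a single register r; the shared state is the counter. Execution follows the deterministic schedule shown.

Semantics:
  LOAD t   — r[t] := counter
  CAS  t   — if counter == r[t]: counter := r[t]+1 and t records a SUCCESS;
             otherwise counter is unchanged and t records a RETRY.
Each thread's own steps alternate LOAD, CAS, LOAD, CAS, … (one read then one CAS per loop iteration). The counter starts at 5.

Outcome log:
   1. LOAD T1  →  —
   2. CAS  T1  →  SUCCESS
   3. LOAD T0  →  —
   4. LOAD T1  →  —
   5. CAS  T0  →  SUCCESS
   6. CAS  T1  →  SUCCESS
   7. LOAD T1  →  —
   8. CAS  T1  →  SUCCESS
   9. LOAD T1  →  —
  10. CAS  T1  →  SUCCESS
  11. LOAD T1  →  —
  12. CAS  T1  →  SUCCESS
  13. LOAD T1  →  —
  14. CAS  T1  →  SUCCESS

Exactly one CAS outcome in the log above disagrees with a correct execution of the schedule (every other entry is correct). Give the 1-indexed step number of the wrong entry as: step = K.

Correct run:
step 1: T1 LOAD ⇒ load; ctr=5 reg=5
step 2: T1 CAS ⇒ ok; ctr=6 reg=5
step 3: T0 LOAD ⇒ load; ctr=6 reg=6
step 4: T1 LOAD ⇒ load; ctr=6 reg=6
step 5: T0 CAS ⇒ ok; ctr=7 reg=6
step 6: T1 CAS ⇒ retry; ctr=7 reg=6
step 7: T1 LOAD ⇒ load; ctr=7 reg=7
step 8: T1 CAS ⇒ ok; ctr=8 reg=7
step 9: T1 LOAD ⇒ load; ctr=8 reg=8
step 10: T1 CAS ⇒ ok; ctr=9 reg=8
step 11: T1 LOAD ⇒ load; ctr=9 reg=9
step 12: T1 CAS ⇒ ok; ctr=10 reg=9
step 13: T1 LOAD ⇒ load; ctr=10 reg=10
step 14: T1 CAS ⇒ ok; ctr=11 reg=10
Mismatch at 6.

step = 6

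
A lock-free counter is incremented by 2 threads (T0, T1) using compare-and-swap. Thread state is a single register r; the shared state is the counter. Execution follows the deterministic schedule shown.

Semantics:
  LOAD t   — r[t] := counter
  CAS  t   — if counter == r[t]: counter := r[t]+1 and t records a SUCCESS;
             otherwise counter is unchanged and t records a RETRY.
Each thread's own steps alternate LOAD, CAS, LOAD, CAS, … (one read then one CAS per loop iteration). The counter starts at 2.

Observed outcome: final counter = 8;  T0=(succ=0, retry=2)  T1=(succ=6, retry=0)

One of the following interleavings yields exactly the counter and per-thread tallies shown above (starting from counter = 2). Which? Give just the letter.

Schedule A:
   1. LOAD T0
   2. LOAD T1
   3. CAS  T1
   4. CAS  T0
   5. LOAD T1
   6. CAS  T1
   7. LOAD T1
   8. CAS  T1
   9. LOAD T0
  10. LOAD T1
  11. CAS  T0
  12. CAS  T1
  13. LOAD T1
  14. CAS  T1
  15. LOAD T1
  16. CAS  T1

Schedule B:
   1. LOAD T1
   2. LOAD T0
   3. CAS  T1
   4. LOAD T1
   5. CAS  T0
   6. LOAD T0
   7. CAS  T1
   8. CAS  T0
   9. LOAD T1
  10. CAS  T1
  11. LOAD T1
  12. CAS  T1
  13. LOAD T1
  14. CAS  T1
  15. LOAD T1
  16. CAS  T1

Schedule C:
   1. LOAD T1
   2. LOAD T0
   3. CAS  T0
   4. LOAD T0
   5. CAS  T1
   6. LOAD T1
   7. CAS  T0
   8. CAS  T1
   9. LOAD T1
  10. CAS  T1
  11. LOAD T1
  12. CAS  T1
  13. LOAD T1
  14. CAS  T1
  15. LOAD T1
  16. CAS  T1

B

Run B:
1. LOAD T1 → mem=2 r[T1]=2 [LOAD]
2. LOAD T0 → mem=2 r[T0]=2 [LOAD]
3. CAS T1 → mem=3 r[T1]=2 [OK]
4. LOAD T1 → mem=3 r[T1]=3 [LOAD]
5. CAS T0 → mem=3 r[T0]=2 [RETRY]
6. LOAD T0 → mem=3 r[T0]=3 [LOAD]
7. CAS T1 → mem=4 r[T1]=3 [OK]
8. CAS T0 → mem=4 r[T0]=3 [RETRY]
9. LOAD T1 → mem=4 r[T1]=4 [LOAD]
10. CAS T1 → mem=5 r[T1]=4 [OK]
11. LOAD T1 → mem=5 r[T1]=5 [LOAD]
12. CAS T1 → mem=6 r[T1]=5 [OK]
13. LOAD T1 → mem=6 r[T1]=6 [LOAD]
14. CAS T1 → mem=7 r[T1]=6 [OK]
15. LOAD T1 → mem=7 r[T1]=7 [LOAD]
16. CAS T1 → mem=8 r[T1]=7 [OK]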